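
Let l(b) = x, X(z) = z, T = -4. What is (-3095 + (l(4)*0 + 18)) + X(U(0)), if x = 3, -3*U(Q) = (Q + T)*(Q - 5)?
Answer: -9251/3 ≈ -3083.7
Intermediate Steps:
U(Q) = -(-5 + Q)*(-4 + Q)/3 (U(Q) = -(Q - 4)*(Q - 5)/3 = -(-4 + Q)*(-5 + Q)/3 = -(-5 + Q)*(-4 + Q)/3)
l(b) = 3
(-3095 + (l(4)*0 + 18)) + X(U(0)) = (-3095 + (3*0 + 18)) + (-20/3 + 3*0 - ⅓*0²) = (-3095 + (0 + 18)) + (-20/3 + 0 - ⅓*0) = (-3095 + 18) + (-20/3 + 0 + 0) = -3077 - 20/3 = -9251/3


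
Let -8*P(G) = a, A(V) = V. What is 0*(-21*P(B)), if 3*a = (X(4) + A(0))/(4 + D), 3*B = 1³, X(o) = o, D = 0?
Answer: 0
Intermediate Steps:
B = ⅓ (B = (⅓)*1³ = (⅓)*1 = ⅓ ≈ 0.33333)
a = ⅓ (a = ((4 + 0)/(4 + 0))/3 = (4/4)/3 = (4*(¼))/3 = (⅓)*1 = ⅓ ≈ 0.33333)
P(G) = -1/24 (P(G) = -⅛*⅓ = -1/24)
0*(-21*P(B)) = 0*(-21*(-1/24)) = 0*(7/8) = 0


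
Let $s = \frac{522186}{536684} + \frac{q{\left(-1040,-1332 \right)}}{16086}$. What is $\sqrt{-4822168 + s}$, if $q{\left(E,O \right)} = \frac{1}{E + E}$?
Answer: $\frac{i \sqrt{1518456612318135659054744398995}}{561151423560} \approx 2195.9 i$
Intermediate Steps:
$q{\left(E,O \right)} = \frac{1}{2 E}$
$s = \frac{4367939543749}{4489211388480}$ ($s = \frac{522186}{536684} + \frac{\frac{1}{2} \frac{1}{-1040}}{16086} = 522186 \cdot \frac{1}{536684} + \frac{1}{2} \left(- \frac{1}{1040}\right) \frac{1}{16086} = \frac{261093}{268342} - \frac{1}{33458880} = \frac{4367939543749}{4489211388480} \approx 0.97299$)
$\sqrt{-4822168 + s} = \sqrt{-4822168 + \frac{4367939543749}{4489211388480}} = \sqrt{- \frac{21647727134824280891}{4489211388480}} = \frac{i \sqrt{1518456612318135659054744398995}}{561151423560}$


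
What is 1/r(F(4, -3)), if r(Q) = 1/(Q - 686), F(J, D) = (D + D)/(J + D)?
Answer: -692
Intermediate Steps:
F(J, D) = 2*D/(D + J) (F(J, D) = (2*D)/(D + J) = 2*D/(D + J))
r(Q) = 1/(-686 + Q)
1/r(F(4, -3)) = 1/(1/(-686 + 2*(-3)/(-3 + 4))) = 1/(1/(-686 + 2*(-3)/1)) = 1/(1/(-686 + 2*(-3)*1)) = 1/(1/(-686 - 6)) = 1/(1/(-692)) = 1/(-1/692) = -692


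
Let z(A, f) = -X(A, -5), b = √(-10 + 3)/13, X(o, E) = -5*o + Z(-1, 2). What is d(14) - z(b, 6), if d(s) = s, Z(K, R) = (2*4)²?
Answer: 78 - 5*I*√7/13 ≈ 78.0 - 1.0176*I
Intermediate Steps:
Z(K, R) = 64 (Z(K, R) = 8² = 64)
X(o, E) = 64 - 5*o (X(o, E) = -5*o + 64 = 64 - 5*o)
b = I*√7/13 (b = √(-7)*(1/13) = (I*√7)*(1/13) = I*√7/13 ≈ 0.20352*I)
z(A, f) = -64 + 5*A (z(A, f) = -(64 - 5*A) = -64 + 5*A)
d(14) - z(b, 6) = 14 - (-64 + 5*(I*√7/13)) = 14 - (-64 + 5*I*√7/13) = 14 + (64 - 5*I*√7/13) = 78 - 5*I*√7/13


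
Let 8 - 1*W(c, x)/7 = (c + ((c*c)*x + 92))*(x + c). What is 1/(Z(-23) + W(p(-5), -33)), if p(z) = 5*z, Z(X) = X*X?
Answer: -1/8345963 ≈ -1.1982e-7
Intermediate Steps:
Z(X) = X²
W(c, x) = 56 - 7*(c + x)*(92 + c + x*c²) (W(c, x) = 56 - 7*(c + ((c*c)*x + 92))*(x + c) = 56 - 7*(c + (c²*x + 92))*(c + x) = 56 - 7*(c + (x*c² + 92))*(c + x) = 56 - 7*(c + (92 + x*c²))*(c + x) = 56 - 7*(92 + c + x*c²)*(c + x) = 56 - 7*(c + x)*(92 + c + x*c²))
1/(Z(-23) + W(p(-5), -33)) = 1/((-23)² + (56 - 3220*(-5) - 644*(-33) - 7*(5*(-5))² - 7*5*(-5)*(-33) - 7*(-33)*(5*(-5))³ - 7*(5*(-5))²*(-33)²)) = 1/(529 + (56 - 644*(-25) + 21252 - 7*(-25)² - 7*(-25)*(-33) - 7*(-33)*(-25)³ - 7*(-25)²*1089)) = 1/(529 + (56 + 16100 + 21252 - 7*625 - 5775 - 7*(-33)*(-15625) - 7*625*1089)) = 1/(529 + (56 + 16100 + 21252 - 4375 - 5775 - 3609375 - 4764375)) = 1/(529 - 8346492) = 1/(-8345963) = -1/8345963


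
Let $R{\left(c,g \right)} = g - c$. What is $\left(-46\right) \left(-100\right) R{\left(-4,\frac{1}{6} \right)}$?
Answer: $\frac{57500}{3} \approx 19167.0$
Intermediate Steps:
$\left(-46\right) \left(-100\right) R{\left(-4,\frac{1}{6} \right)} = \left(-46\right) \left(-100\right) \left(\frac{1}{6} - -4\right) = 4600 \left(\frac{1}{6} + 4\right) = 4600 \cdot \frac{25}{6} = \frac{57500}{3}$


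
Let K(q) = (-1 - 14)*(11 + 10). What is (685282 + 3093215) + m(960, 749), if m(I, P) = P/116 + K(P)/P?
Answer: 46898779687/12412 ≈ 3.7785e+6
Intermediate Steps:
K(q) = -315 (K(q) = -15*21 = -315)
m(I, P) = -315/P + P/116 (m(I, P) = P/116 - 315/P = -315/P + P/116)
(685282 + 3093215) + m(960, 749) = (685282 + 3093215) + (-315/749 + (1/116)*749) = 3778497 + (-315*1/749 + 749/116) = 3778497 + (-45/107 + 749/116) = 3778497 + 74923/12412 = 46898779687/12412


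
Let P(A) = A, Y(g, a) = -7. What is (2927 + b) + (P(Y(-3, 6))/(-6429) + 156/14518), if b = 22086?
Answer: 1167310012718/46668111 ≈ 25013.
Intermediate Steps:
(2927 + b) + (P(Y(-3, 6))/(-6429) + 156/14518) = (2927 + 22086) + (-7/(-6429) + 156/14518) = 25013 + (-7*(-1/6429) + 156*(1/14518)) = 25013 + (7/6429 + 78/7259) = 25013 + 552275/46668111 = 1167310012718/46668111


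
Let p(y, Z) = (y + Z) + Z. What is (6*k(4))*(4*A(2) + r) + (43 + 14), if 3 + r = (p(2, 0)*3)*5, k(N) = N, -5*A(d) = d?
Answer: 3333/5 ≈ 666.60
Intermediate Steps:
A(d) = -d/5
p(y, Z) = y + 2*Z (p(y, Z) = (Z + y) + Z = y + 2*Z)
r = 27 (r = -3 + ((2 + 2*0)*3)*5 = -3 + ((2 + 0)*3)*5 = -3 + (2*3)*5 = -3 + 6*5 = -3 + 30 = 27)
(6*k(4))*(4*A(2) + r) + (43 + 14) = (6*4)*(4*(-1/5*2) + 27) + (43 + 14) = 24*(4*(-2/5) + 27) + 57 = 24*(-8/5 + 27) + 57 = 24*(127/5) + 57 = 3048/5 + 57 = 3333/5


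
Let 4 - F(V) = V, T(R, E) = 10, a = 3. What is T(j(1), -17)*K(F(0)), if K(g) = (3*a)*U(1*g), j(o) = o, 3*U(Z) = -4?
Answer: -120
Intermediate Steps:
U(Z) = -4/3 (U(Z) = (1/3)*(-4) = -4/3)
F(V) = 4 - V
K(g) = -12 (K(g) = (3*3)*(-4/3) = 9*(-4/3) = -12)
T(j(1), -17)*K(F(0)) = 10*(-12) = -120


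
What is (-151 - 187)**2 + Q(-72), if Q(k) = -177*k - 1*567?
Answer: 126421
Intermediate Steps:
Q(k) = -567 - 177*k (Q(k) = -177*k - 567 = -567 - 177*k)
(-151 - 187)**2 + Q(-72) = (-151 - 187)**2 + (-567 - 177*(-72)) = (-338)**2 + (-567 + 12744) = 114244 + 12177 = 126421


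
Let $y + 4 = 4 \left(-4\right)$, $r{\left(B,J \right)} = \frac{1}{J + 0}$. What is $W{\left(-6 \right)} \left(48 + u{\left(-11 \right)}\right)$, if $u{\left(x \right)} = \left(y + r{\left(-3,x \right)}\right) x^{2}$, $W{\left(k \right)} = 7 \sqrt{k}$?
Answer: $- 16681 i \sqrt{6} \approx - 40860.0 i$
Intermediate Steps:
$r{\left(B,J \right)} = \frac{1}{J}$
$y = -20$ ($y = -4 + 4 \left(-4\right) = -4 - 16 = -20$)
$u{\left(x \right)} = x^{2} \left(-20 + \frac{1}{x}\right)$ ($u{\left(x \right)} = \left(-20 + \frac{1}{x}\right) x^{2} = x^{2} \left(-20 + \frac{1}{x}\right)$)
$W{\left(-6 \right)} \left(48 + u{\left(-11 \right)}\right) = 7 \sqrt{-6} \left(48 - 11 \left(1 - -220\right)\right) = 7 i \sqrt{6} \left(48 - 11 \left(1 + 220\right)\right) = 7 i \sqrt{6} \left(48 - 2431\right) = 7 i \sqrt{6} \left(-2383\right) = - 16681 i \sqrt{6}$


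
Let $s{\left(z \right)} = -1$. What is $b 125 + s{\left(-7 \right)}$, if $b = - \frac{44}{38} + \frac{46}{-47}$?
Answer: $- \frac{239393}{893} \approx -268.08$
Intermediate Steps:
$b = - \frac{1908}{893}$ ($b = \left(-44\right) \frac{1}{38} + 46 \left(- \frac{1}{47}\right) = - \frac{22}{19} - \frac{46}{47} = - \frac{1908}{893} \approx -2.1366$)
$b 125 + s{\left(-7 \right)} = \left(- \frac{1908}{893}\right) 125 - 1 = - \frac{238500}{893} - 1 = - \frac{239393}{893}$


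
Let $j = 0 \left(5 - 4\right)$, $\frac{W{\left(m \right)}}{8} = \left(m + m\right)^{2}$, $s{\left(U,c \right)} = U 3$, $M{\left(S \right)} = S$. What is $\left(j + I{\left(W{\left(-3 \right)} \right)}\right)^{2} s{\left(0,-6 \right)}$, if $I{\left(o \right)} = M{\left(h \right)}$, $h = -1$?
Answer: $0$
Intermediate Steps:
$s{\left(U,c \right)} = 3 U$
$W{\left(m \right)} = 32 m^{2}$ ($W{\left(m \right)} = 8 \left(m + m\right)^{2} = 8 \left(2 m\right)^{2} = 8 \cdot 4 m^{2} = 32 m^{2}$)
$I{\left(o \right)} = -1$
$j = 0$ ($j = 0 \cdot 1 = 0$)
$\left(j + I{\left(W{\left(-3 \right)} \right)}\right)^{2} s{\left(0,-6 \right)} = \left(0 - 1\right)^{2} \cdot 3 \cdot 0 = \left(-1\right)^{2} \cdot 0 = 1 \cdot 0 = 0$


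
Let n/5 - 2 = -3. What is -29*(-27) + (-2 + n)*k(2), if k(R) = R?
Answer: 769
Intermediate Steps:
n = -5 (n = 10 + 5*(-3) = 10 - 15 = -5)
-29*(-27) + (-2 + n)*k(2) = -29*(-27) + (-2 - 5)*2 = 783 - 7*2 = 783 - 14 = 769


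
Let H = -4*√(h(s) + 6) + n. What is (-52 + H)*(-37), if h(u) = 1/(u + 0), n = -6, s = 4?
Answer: 2516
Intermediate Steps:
h(u) = 1/u
H = -16 (H = -4*√(1/4 + 6) - 6 = -4*√(¼ + 6) - 6 = -4*√(25/4) - 6 = -4*5/2 - 6 = -10 - 6 = -16)
(-52 + H)*(-37) = (-52 - 16)*(-37) = -68*(-37) = 2516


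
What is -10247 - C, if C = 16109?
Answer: -26356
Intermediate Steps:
-10247 - C = -10247 - 1*16109 = -10247 - 16109 = -26356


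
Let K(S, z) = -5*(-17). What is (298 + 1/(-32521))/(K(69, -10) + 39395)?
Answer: 3230419/427976360 ≈ 0.0075481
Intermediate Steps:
K(S, z) = 85
(298 + 1/(-32521))/(K(69, -10) + 39395) = (298 + 1/(-32521))/(85 + 39395) = (298 - 1/32521)/39480 = (9691257/32521)*(1/39480) = 3230419/427976360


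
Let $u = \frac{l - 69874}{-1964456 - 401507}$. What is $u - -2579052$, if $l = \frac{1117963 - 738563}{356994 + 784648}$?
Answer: $\frac{3483116449978086250}{1350541365623} \approx 2.5791 \cdot 10^{6}$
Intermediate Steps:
$l = \frac{189700}{570821}$ ($l = \frac{379400}{1141642} = 379400 \cdot \frac{1}{1141642} = \frac{189700}{570821} \approx 0.33233$)
$u = \frac{39885356854}{1350541365623}$ ($u = \frac{\frac{189700}{570821} - 69874}{-1964456 - 401507} = \frac{\frac{189700}{570821} - 69874}{-2365963} = \left(- \frac{39885356854}{570821}\right) \left(- \frac{1}{2365963}\right) = \frac{39885356854}{1350541365623} \approx 0.029533$)
$u - -2579052 = \frac{39885356854}{1350541365623} - -2579052 = \frac{39885356854}{1350541365623} + 2579052 = \frac{3483116449978086250}{1350541365623}$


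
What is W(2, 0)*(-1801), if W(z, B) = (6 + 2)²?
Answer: -115264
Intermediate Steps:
W(z, B) = 64 (W(z, B) = 8² = 64)
W(2, 0)*(-1801) = 64*(-1801) = -115264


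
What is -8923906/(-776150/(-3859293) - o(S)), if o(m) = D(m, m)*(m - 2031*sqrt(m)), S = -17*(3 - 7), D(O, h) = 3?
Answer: -3662481149321051631/5083732900673442104 - 218995283615251897629*sqrt(17)/5083732900673442104 ≈ -178.33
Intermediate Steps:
S = 68 (S = -17*(-4) = 68)
o(m) = -6093*sqrt(m) + 3*m (o(m) = 3*(m - 2031*sqrt(m)) = -6093*sqrt(m) + 3*m)
-8923906/(-776150/(-3859293) - o(S)) = -8923906/(-776150/(-3859293) - (-12186*sqrt(17) + 3*68)) = -8923906/(-776150*(-1/3859293) - (-12186*sqrt(17) + 204)) = -8923906/(18050/89751 - (-12186*sqrt(17) + 204)) = -8923906/(18050/89751 - (204 - 12186*sqrt(17))) = -8923906/(18050/89751 + (-204 + 12186*sqrt(17))) = -8923906/(-18291154/89751 + 12186*sqrt(17))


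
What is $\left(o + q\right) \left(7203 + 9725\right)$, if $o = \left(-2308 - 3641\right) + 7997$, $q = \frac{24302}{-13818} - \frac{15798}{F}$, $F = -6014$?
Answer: $\frac{720556901957824}{20775363} \approx 3.4683 \cdot 10^{7}$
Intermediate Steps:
$q = \frac{18036134}{20775363}$ ($q = \frac{24302}{-13818} - \frac{15798}{-6014} = 24302 \left(- \frac{1}{13818}\right) - - \frac{7899}{3007} = - \frac{12151}{6909} + \frac{7899}{3007} = \frac{18036134}{20775363} \approx 0.86815$)
$o = 2048$ ($o = -5949 + 7997 = 2048$)
$\left(o + q\right) \left(7203 + 9725\right) = \left(2048 + \frac{18036134}{20775363}\right) \left(7203 + 9725\right) = \frac{42565979558}{20775363} \cdot 16928 = \frac{720556901957824}{20775363}$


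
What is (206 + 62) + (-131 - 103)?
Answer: 34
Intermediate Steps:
(206 + 62) + (-131 - 103) = 268 - 234 = 34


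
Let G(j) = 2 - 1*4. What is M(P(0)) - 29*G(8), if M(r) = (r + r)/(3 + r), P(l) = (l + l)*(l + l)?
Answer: 58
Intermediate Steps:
P(l) = 4*l² (P(l) = (2*l)*(2*l) = 4*l²)
M(r) = 2*r/(3 + r) (M(r) = (2*r)/(3 + r) = 2*r/(3 + r))
G(j) = -2 (G(j) = 2 - 4 = -2)
M(P(0)) - 29*G(8) = 2*(4*0²)/(3 + 4*0²) - 29*(-2) = 2*(4*0)/(3 + 4*0) + 58 = 2*0/(3 + 0) + 58 = 2*0/3 + 58 = 2*0*(⅓) + 58 = 0 + 58 = 58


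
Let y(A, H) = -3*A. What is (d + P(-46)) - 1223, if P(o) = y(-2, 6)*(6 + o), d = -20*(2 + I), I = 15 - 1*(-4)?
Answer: -1883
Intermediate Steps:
I = 19 (I = 15 + 4 = 19)
d = -420 (d = -20*(2 + 19) = -20*21 = -420)
P(o) = 36 + 6*o (P(o) = (-3*(-2))*(6 + o) = 6*(6 + o) = 36 + 6*o)
(d + P(-46)) - 1223 = (-420 + (36 + 6*(-46))) - 1223 = (-420 + (36 - 276)) - 1223 = (-420 - 240) - 1223 = -660 - 1223 = -1883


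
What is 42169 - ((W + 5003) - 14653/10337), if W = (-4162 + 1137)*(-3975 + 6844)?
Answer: 90096179920/10337 ≈ 8.7159e+6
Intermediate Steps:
W = -8678725 (W = -3025*2869 = -8678725)
42169 - ((W + 5003) - 14653/10337) = 42169 - ((-8678725 + 5003) - 14653/10337) = 42169 - (-8673722 - 14653*1/10337) = 42169 - (-8673722 - 14653/10337) = 42169 - 1*(-89660278967/10337) = 42169 + 89660278967/10337 = 90096179920/10337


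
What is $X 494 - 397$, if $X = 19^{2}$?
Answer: $177937$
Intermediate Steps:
$X = 361$
$X 494 - 397 = 361 \cdot 494 - 397 = 178334 - 397 = 177937$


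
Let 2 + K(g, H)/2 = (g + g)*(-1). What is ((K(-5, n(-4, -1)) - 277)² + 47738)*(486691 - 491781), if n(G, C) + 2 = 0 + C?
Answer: -589722310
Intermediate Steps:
n(G, C) = -2 + C (n(G, C) = -2 + (0 + C) = -2 + C)
K(g, H) = -4 - 4*g (K(g, H) = -4 + 2*((g + g)*(-1)) = -4 + 2*((2*g)*(-1)) = -4 + 2*(-2*g) = -4 - 4*g)
((K(-5, n(-4, -1)) - 277)² + 47738)*(486691 - 491781) = (((-4 - 4*(-5)) - 277)² + 47738)*(486691 - 491781) = (((-4 + 20) - 277)² + 47738)*(-5090) = ((16 - 277)² + 47738)*(-5090) = ((-261)² + 47738)*(-5090) = (68121 + 47738)*(-5090) = 115859*(-5090) = -589722310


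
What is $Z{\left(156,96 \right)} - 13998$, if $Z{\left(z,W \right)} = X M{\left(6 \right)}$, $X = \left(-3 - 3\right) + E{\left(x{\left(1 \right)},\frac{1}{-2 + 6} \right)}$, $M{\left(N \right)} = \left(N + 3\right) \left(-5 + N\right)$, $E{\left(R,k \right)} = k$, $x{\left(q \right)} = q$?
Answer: $- \frac{56199}{4} \approx -14050.0$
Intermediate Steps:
$M{\left(N \right)} = \left(-5 + N\right) \left(3 + N\right)$ ($M{\left(N \right)} = \left(3 + N\right) \left(-5 + N\right) = \left(-5 + N\right) \left(3 + N\right)$)
$X = - \frac{23}{4}$ ($X = \left(-3 - 3\right) + \frac{1}{-2 + 6} = \left(-3 - 3\right) + \frac{1}{4} = -6 + \frac{1}{4} = - \frac{23}{4} \approx -5.75$)
$Z{\left(z,W \right)} = - \frac{207}{4}$ ($Z{\left(z,W \right)} = - \frac{23 \left(-15 + 6^{2} - 12\right)}{4} = - \frac{23 \left(-15 + 36 - 12\right)}{4} = \left(- \frac{23}{4}\right) 9 = - \frac{207}{4}$)
$Z{\left(156,96 \right)} - 13998 = - \frac{207}{4} - 13998 = - \frac{56199}{4}$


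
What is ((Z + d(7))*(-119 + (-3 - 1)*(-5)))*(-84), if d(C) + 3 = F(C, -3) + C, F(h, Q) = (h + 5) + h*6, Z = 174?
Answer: 1929312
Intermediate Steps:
F(h, Q) = 5 + 7*h (F(h, Q) = (5 + h) + 6*h = 5 + 7*h)
d(C) = 2 + 8*C (d(C) = -3 + ((5 + 7*C) + C) = -3 + (5 + 8*C) = 2 + 8*C)
((Z + d(7))*(-119 + (-3 - 1)*(-5)))*(-84) = ((174 + (2 + 8*7))*(-119 + (-3 - 1)*(-5)))*(-84) = ((174 + (2 + 56))*(-119 - 4*(-5)))*(-84) = ((174 + 58)*(-119 + 20))*(-84) = (232*(-99))*(-84) = -22968*(-84) = 1929312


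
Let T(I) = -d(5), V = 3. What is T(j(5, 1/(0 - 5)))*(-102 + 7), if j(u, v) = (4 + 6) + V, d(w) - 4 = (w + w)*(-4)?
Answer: -3420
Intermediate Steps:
d(w) = 4 - 8*w (d(w) = 4 + (w + w)*(-4) = 4 + (2*w)*(-4) = 4 - 8*w)
j(u, v) = 13 (j(u, v) = (4 + 6) + 3 = 10 + 3 = 13)
T(I) = 36 (T(I) = -(4 - 8*5) = -(4 - 40) = -1*(-36) = 36)
T(j(5, 1/(0 - 5)))*(-102 + 7) = 36*(-102 + 7) = 36*(-95) = -3420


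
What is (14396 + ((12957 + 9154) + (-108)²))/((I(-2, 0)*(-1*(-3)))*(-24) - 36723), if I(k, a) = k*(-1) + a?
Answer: -16057/12289 ≈ -1.3066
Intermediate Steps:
I(k, a) = a - k (I(k, a) = -k + a = a - k)
(14396 + ((12957 + 9154) + (-108)²))/((I(-2, 0)*(-1*(-3)))*(-24) - 36723) = (14396 + ((12957 + 9154) + (-108)²))/(((0 - 1*(-2))*(-1*(-3)))*(-24) - 36723) = (14396 + (22111 + 11664))/(((0 + 2)*3)*(-24) - 36723) = (14396 + 33775)/((2*3)*(-24) - 36723) = 48171/(6*(-24) - 36723) = 48171/(-144 - 36723) = 48171/(-36867) = 48171*(-1/36867) = -16057/12289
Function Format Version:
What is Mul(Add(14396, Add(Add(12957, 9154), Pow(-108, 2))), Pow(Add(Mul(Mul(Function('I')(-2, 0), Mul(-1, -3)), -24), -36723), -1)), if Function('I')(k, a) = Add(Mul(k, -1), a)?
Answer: Rational(-16057, 12289) ≈ -1.3066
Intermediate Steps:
Function('I')(k, a) = Add(a, Mul(-1, k)) (Function('I')(k, a) = Add(Mul(-1, k), a) = Add(a, Mul(-1, k)))
Mul(Add(14396, Add(Add(12957, 9154), Pow(-108, 2))), Pow(Add(Mul(Mul(Function('I')(-2, 0), Mul(-1, -3)), -24), -36723), -1)) = Mul(Add(14396, Add(Add(12957, 9154), Pow(-108, 2))), Pow(Add(Mul(Mul(Add(0, Mul(-1, -2)), Mul(-1, -3)), -24), -36723), -1)) = Mul(Add(14396, Add(22111, 11664)), Pow(Add(Mul(Mul(Add(0, 2), 3), -24), -36723), -1)) = Mul(Add(14396, 33775), Pow(Add(Mul(Mul(2, 3), -24), -36723), -1)) = Mul(48171, Pow(Add(Mul(6, -24), -36723), -1)) = Mul(48171, Pow(Add(-144, -36723), -1)) = Mul(48171, Pow(-36867, -1)) = Mul(48171, Rational(-1, 36867)) = Rational(-16057, 12289)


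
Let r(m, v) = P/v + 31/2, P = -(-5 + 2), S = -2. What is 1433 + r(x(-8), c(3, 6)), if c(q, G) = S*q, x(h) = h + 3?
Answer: 1448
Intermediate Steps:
x(h) = 3 + h
c(q, G) = -2*q
P = 3 (P = -1*(-3) = 3)
r(m, v) = 31/2 + 3/v (r(m, v) = 3/v + 31/2 = 31/2 + 3/v)
1433 + r(x(-8), c(3, 6)) = 1433 + (31/2 + 3/((-2*3))) = 1433 + (31/2 + 3/(-6)) = 1433 + (31/2 + 3*(-⅙)) = 1433 + (31/2 - ½) = 1433 + 15 = 1448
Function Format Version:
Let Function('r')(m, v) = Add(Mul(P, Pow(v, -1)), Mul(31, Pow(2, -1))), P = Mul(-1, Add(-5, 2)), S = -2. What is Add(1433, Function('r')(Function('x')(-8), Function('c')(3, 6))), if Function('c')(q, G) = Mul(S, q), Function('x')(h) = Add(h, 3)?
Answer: 1448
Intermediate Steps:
Function('x')(h) = Add(3, h)
Function('c')(q, G) = Mul(-2, q)
P = 3 (P = Mul(-1, -3) = 3)
Function('r')(m, v) = Add(Rational(31, 2), Mul(3, Pow(v, -1))) (Function('r')(m, v) = Add(Mul(3, Pow(v, -1)), Mul(31, Pow(2, -1))) = Add(Mul(3, Pow(v, -1)), Mul(31, Rational(1, 2))) = Add(Mul(3, Pow(v, -1)), Rational(31, 2)) = Add(Rational(31, 2), Mul(3, Pow(v, -1))))
Add(1433, Function('r')(Function('x')(-8), Function('c')(3, 6))) = Add(1433, Add(Rational(31, 2), Mul(3, Pow(Mul(-2, 3), -1)))) = Add(1433, Add(Rational(31, 2), Mul(3, Pow(-6, -1)))) = Add(1433, Add(Rational(31, 2), Mul(3, Rational(-1, 6)))) = Add(1433, Add(Rational(31, 2), Rational(-1, 2))) = Add(1433, 15) = 1448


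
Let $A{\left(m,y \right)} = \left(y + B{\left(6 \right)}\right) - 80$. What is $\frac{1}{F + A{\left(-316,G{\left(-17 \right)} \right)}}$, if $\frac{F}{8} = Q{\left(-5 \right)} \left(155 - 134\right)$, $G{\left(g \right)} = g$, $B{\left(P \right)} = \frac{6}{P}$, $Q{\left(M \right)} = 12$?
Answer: $\frac{1}{1920} \approx 0.00052083$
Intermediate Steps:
$A{\left(m,y \right)} = -79 + y$ ($A{\left(m,y \right)} = \left(y + \frac{6}{6}\right) - 80 = \left(y + 6 \cdot \frac{1}{6}\right) - 80 = \left(y + 1\right) - 80 = \left(1 + y\right) - 80 = -79 + y$)
$F = 2016$ ($F = 8 \cdot 12 \left(155 - 134\right) = 8 \cdot 12 \cdot 21 = 8 \cdot 252 = 2016$)
$\frac{1}{F + A{\left(-316,G{\left(-17 \right)} \right)}} = \frac{1}{2016 - 96} = \frac{1}{1920}$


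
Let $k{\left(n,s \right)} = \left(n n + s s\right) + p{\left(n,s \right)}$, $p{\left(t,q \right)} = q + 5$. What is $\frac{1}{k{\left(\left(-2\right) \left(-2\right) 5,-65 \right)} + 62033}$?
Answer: $\frac{1}{66598} \approx 1.5015 \cdot 10^{-5}$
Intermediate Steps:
$p{\left(t,q \right)} = 5 + q$
$k{\left(n,s \right)} = 5 + s + n^{2} + s^{2}$ ($k{\left(n,s \right)} = \left(n n + s s\right) + \left(5 + s\right) = \left(n^{2} + s^{2}\right) + \left(5 + s\right) = 5 + s + n^{2} + s^{2}$)
$\frac{1}{k{\left(\left(-2\right) \left(-2\right) 5,-65 \right)} + 62033} = \frac{1}{\left(5 - 65 + \left(\left(-2\right) \left(-2\right) 5\right)^{2} + \left(-65\right)^{2}\right) + 62033} = \frac{1}{\left(5 - 65 + \left(4 \cdot 5\right)^{2} + 4225\right) + 62033} = \frac{1}{\left(5 - 65 + 20^{2} + 4225\right) + 62033} = \frac{1}{\left(5 - 65 + 400 + 4225\right) + 62033} = \frac{1}{4565 + 62033} = \frac{1}{66598}$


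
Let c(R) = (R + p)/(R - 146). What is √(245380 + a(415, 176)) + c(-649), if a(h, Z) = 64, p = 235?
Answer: 138/265 + 2*√61361 ≈ 495.94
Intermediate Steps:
c(R) = (235 + R)/(-146 + R) (c(R) = (R + 235)/(R - 146) = (235 + R)/(-146 + R))
√(245380 + a(415, 176)) + c(-649) = √(245380 + 64) + (235 - 649)/(-146 - 649) = √245444 - 414/(-795) = 2*√61361 - 1/795*(-414) = 2*√61361 + 138/265 = 138/265 + 2*√61361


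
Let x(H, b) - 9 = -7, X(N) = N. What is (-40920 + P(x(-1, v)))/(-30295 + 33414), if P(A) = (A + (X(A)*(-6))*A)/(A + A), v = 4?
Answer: -81851/6238 ≈ -13.121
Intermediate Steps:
x(H, b) = 2 (x(H, b) = 9 - 7 = 2)
P(A) = (A - 6*A**2)/(2*A) (P(A) = (A + (A*(-6))*A)/(A + A) = (A + (-6*A)*A)/((2*A)) = (A - 6*A**2)*(1/(2*A)) = (A - 6*A**2)/(2*A))
(-40920 + P(x(-1, v)))/(-30295 + 33414) = (-40920 + (1/2 - 3*2))/(-30295 + 33414) = (-40920 + (1/2 - 6))/3119 = (-40920 - 11/2)*(1/3119) = -81851/2*1/3119 = -81851/6238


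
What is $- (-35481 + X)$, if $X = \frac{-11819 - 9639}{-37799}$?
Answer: $\frac{1341124861}{37799} \approx 35480.0$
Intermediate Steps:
$X = \frac{21458}{37799}$ ($X = \left(-11819 - 9639\right) \left(- \frac{1}{37799}\right) = \left(-21458\right) \left(- \frac{1}{37799}\right) = \frac{21458}{37799} \approx 0.56769$)
$- (-35481 + X) = - (-35481 + \frac{21458}{37799}) = \left(-1\right) \left(- \frac{1341124861}{37799}\right) = \frac{1341124861}{37799}$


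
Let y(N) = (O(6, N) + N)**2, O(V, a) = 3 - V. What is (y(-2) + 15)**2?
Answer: 1600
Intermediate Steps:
y(N) = (-3 + N)**2 (y(N) = ((3 - 1*6) + N)**2 = ((3 - 6) + N)**2 = (-3 + N)**2)
(y(-2) + 15)**2 = ((-3 - 2)**2 + 15)**2 = ((-5)**2 + 15)**2 = (25 + 15)**2 = 40**2 = 1600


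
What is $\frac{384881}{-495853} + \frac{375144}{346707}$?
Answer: $\frac{17525113655}{57305235357} \approx 0.30582$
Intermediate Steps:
$\frac{384881}{-495853} + \frac{375144}{346707} = 384881 \left(- \frac{1}{495853}\right) + 375144 \cdot \frac{1}{346707} = - \frac{384881}{495853} + \frac{125048}{115569} = \frac{17525113655}{57305235357}$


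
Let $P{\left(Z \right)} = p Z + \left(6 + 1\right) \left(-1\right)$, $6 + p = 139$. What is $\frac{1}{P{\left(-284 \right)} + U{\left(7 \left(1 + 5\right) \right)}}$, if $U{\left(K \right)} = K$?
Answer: $- \frac{1}{37737} \approx -2.6499 \cdot 10^{-5}$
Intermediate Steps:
$p = 133$ ($p = -6 + 139 = 133$)
$P{\left(Z \right)} = -7 + 133 Z$ ($P{\left(Z \right)} = 133 Z + \left(6 + 1\right) \left(-1\right) = 133 Z + 7 \left(-1\right) = 133 Z - 7 = -7 + 133 Z$)
$\frac{1}{P{\left(-284 \right)} + U{\left(7 \left(1 + 5\right) \right)}} = \frac{1}{\left(-7 + 133 \left(-284\right)\right) + 7 \left(1 + 5\right)} = \frac{1}{\left(-7 - 37772\right) + 7 \cdot 6} = \frac{1}{-37779 + 42} = \frac{1}{-37737} = - \frac{1}{37737}$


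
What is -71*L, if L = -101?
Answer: 7171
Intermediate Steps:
-71*L = -71*(-101) = 7171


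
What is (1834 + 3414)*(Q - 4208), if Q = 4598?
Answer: 2046720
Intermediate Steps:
(1834 + 3414)*(Q - 4208) = (1834 + 3414)*(4598 - 4208) = 5248*390 = 2046720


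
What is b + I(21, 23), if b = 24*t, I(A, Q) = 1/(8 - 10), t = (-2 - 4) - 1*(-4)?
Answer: -97/2 ≈ -48.500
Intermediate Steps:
t = -2 (t = -6 + 4 = -2)
I(A, Q) = -½ (I(A, Q) = 1/(-2) = -½)
b = -48 (b = 24*(-2) = -48)
b + I(21, 23) = -48 - ½ = -97/2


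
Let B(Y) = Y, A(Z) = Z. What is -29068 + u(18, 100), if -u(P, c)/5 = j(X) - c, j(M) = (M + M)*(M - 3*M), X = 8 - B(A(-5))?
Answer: -25188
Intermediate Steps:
X = 13 (X = 8 - 1*(-5) = 8 + 5 = 13)
j(M) = -4*M² (j(M) = (2*M)*(-2*M) = -4*M²)
u(P, c) = 3380 + 5*c (u(P, c) = -5*(-4*13² - c) = -5*(-4*169 - c) = -5*(-676 - c) = 3380 + 5*c)
-29068 + u(18, 100) = -29068 + (3380 + 5*100) = -29068 + (3380 + 500) = -29068 + 3880 = -25188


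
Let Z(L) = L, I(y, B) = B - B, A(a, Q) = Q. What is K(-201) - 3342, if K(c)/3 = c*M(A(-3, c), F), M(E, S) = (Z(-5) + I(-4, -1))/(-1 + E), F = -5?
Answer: -678099/202 ≈ -3356.9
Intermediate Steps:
I(y, B) = 0
M(E, S) = -5/(-1 + E) (M(E, S) = (-5 + 0)/(-1 + E) = -5/(-1 + E))
K(c) = -15*c/(-1 + c) (K(c) = 3*(c*(-5/(-1 + c))) = 3*(-5*c/(-1 + c)) = -15*c/(-1 + c))
K(-201) - 3342 = -15*(-201)/(-1 - 201) - 3342 = -15*(-201)/(-202) - 3342 = -15*(-201)*(-1/202) - 3342 = -3015/202 - 3342 = -678099/202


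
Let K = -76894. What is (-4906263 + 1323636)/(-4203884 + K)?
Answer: 1194209/1426926 ≈ 0.83691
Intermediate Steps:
(-4906263 + 1323636)/(-4203884 + K) = (-4906263 + 1323636)/(-4203884 - 76894) = -3582627/(-4280778) = -3582627*(-1/4280778) = 1194209/1426926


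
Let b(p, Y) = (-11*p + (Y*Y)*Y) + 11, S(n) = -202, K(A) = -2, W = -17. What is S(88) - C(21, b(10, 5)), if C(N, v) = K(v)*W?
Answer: -236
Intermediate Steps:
b(p, Y) = 11 + Y**3 - 11*p (b(p, Y) = (-11*p + Y**2*Y) + 11 = (-11*p + Y**3) + 11 = (Y**3 - 11*p) + 11 = 11 + Y**3 - 11*p)
C(N, v) = 34 (C(N, v) = -2*(-17) = 34)
S(88) - C(21, b(10, 5)) = -202 - 1*34 = -202 - 34 = -236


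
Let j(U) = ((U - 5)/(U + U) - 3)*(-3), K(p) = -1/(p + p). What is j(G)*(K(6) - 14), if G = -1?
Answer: 0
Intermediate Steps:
K(p) = -1/(2*p)
j(U) = 9 - 3*(-5 + U)/(2*U) (j(U) = ((-5 + U)/((2*U)) - 3)*(-3) = ((-5 + U)*(1/(2*U)) - 3)*(-3) = ((-5 + U)/(2*U) - 3)*(-3) = (-3 + (-5 + U)/(2*U))*(-3) = 9 - 3*(-5 + U)/(2*U))
j(G)*(K(6) - 14) = ((15/2)*(1 - 1)/(-1))*(-½/6 - 14) = ((15/2)*(-1)*0)*(-½*⅙ - 14) = 0*(-1/12 - 14) = 0*(-169/12) = 0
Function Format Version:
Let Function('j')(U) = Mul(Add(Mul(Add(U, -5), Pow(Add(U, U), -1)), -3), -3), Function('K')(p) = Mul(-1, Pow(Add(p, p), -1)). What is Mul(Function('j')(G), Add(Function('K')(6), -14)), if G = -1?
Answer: 0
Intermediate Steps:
Function('K')(p) = Mul(Rational(-1, 2), Pow(p, -1)) (Function('K')(p) = Mul(-1, Pow(Mul(2, p), -1)) = Mul(-1, Mul(Rational(1, 2), Pow(p, -1))) = Mul(Rational(-1, 2), Pow(p, -1)))
Function('j')(U) = Add(9, Mul(Rational(-3, 2), Pow(U, -1), Add(-5, U))) (Function('j')(U) = Mul(Add(Mul(Add(-5, U), Pow(Mul(2, U), -1)), -3), -3) = Mul(Add(Mul(Add(-5, U), Mul(Rational(1, 2), Pow(U, -1))), -3), -3) = Mul(Add(Mul(Rational(1, 2), Pow(U, -1), Add(-5, U)), -3), -3) = Mul(Add(-3, Mul(Rational(1, 2), Pow(U, -1), Add(-5, U))), -3) = Add(9, Mul(Rational(-3, 2), Pow(U, -1), Add(-5, U))))
Mul(Function('j')(G), Add(Function('K')(6), -14)) = Mul(Mul(Rational(15, 2), Pow(-1, -1), Add(1, -1)), Add(Mul(Rational(-1, 2), Pow(6, -1)), -14)) = Mul(Mul(Rational(15, 2), -1, 0), Add(Mul(Rational(-1, 2), Rational(1, 6)), -14)) = Mul(0, Add(Rational(-1, 12), -14)) = Mul(0, Rational(-169, 12)) = 0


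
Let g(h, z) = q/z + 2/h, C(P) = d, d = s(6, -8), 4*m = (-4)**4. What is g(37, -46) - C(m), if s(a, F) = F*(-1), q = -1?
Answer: -13487/1702 ≈ -7.9242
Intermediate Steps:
s(a, F) = -F
m = 64 (m = (1/4)*(-4)**4 = (1/4)*256 = 64)
d = 8 (d = -1*(-8) = 8)
C(P) = 8
g(h, z) = -1/z + 2/h
g(37, -46) - C(m) = (-1/(-46) + 2/37) - 1*8 = (-1*(-1/46) + 2*(1/37)) - 8 = (1/46 + 2/37) - 8 = 129/1702 - 8 = -13487/1702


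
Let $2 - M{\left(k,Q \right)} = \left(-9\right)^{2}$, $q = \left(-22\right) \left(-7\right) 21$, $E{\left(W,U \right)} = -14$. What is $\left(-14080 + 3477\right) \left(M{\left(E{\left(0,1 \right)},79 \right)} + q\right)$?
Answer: $-33452465$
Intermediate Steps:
$q = 3234$ ($q = 154 \cdot 21 = 3234$)
$M{\left(k,Q \right)} = -79$ ($M{\left(k,Q \right)} = 2 - \left(-9\right)^{2} = 2 - 81 = -79$)
$\left(-14080 + 3477\right) \left(M{\left(E{\left(0,1 \right)},79 \right)} + q\right) = \left(-14080 + 3477\right) \left(-79 + 3234\right) = \left(-10603\right) 3155 = -33452465$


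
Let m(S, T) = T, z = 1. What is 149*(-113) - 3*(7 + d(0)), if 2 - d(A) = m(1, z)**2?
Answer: -16861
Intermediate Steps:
d(A) = 1 (d(A) = 2 - 1*1**2 = 2 - 1*1 = 2 - 1 = 1)
149*(-113) - 3*(7 + d(0)) = 149*(-113) - 3*(7 + 1) = -16837 - 3*8 = -16837 - 24 = -16861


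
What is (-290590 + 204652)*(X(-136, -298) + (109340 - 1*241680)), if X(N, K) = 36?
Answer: 11369941152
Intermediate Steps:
(-290590 + 204652)*(X(-136, -298) + (109340 - 1*241680)) = (-290590 + 204652)*(36 + (109340 - 1*241680)) = -85938*(36 + (109340 - 241680)) = -85938*(36 - 132340) = -85938*(-132304) = 11369941152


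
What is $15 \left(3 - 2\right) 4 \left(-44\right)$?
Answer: $-2640$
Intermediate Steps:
$15 \left(3 - 2\right) 4 \left(-44\right) = 15 \cdot 1 \cdot 4 \left(-44\right) = 15 \cdot 4 \left(-44\right) = 60 \left(-44\right) = -2640$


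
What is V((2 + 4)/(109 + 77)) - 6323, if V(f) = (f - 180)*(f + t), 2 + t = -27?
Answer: -1066461/961 ≈ -1109.7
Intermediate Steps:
t = -29 (t = -2 - 27 = -29)
V(f) = (-180 + f)*(-29 + f) (V(f) = (f - 180)*(f - 29) = (-180 + f)*(-29 + f))
V((2 + 4)/(109 + 77)) - 6323 = (5220 + ((2 + 4)/(109 + 77))² - 209*(2 + 4)/(109 + 77)) - 6323 = (5220 + (6/186)² - 1254/186) - 6323 = (5220 + (6*(1/186))² - 1254/186) - 6323 = (5220 + (1/31)² - 209*1/31) - 6323 = (5220 + 1/961 - 209/31) - 6323 = 5009942/961 - 6323 = -1066461/961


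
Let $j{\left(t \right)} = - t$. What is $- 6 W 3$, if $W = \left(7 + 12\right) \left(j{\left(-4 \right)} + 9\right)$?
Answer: $-4446$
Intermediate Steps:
$W = 247$ ($W = \left(7 + 12\right) \left(\left(-1\right) \left(-4\right) + 9\right) = 19 \left(4 + 9\right) = 19 \cdot 13 = 247$)
$- 6 W 3 = \left(-6\right) 247 \cdot 3 = \left(-1482\right) 3 = -4446$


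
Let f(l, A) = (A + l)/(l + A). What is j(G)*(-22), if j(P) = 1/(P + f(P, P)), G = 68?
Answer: -22/69 ≈ -0.31884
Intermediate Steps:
f(l, A) = 1 (f(l, A) = (A + l)/(A + l) = 1)
j(P) = 1/(1 + P) (j(P) = 1/(P + 1) = 1/(1 + P))
j(G)*(-22) = -22/(1 + 68) = -22/69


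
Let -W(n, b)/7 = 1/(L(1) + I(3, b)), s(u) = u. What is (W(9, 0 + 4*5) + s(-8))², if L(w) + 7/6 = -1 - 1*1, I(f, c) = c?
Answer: 722500/10201 ≈ 70.826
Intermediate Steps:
L(w) = -19/6 (L(w) = -7/6 + (-1 - 1*1) = -7/6 + (-1 - 1) = -7/6 - 2 = -19/6)
W(n, b) = -7/(-19/6 + b)
(W(9, 0 + 4*5) + s(-8))² = (-42/(-19 + 6*(0 + 4*5)) - 8)² = (-42/(-19 + 6*(0 + 20)) - 8)² = (-42/(-19 + 6*20) - 8)² = (-42/(-19 + 120) - 8)² = (-42/101 - 8)² = (-850/101)² = 722500/10201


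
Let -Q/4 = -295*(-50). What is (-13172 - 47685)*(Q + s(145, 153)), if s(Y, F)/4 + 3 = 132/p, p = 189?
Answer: 226240766060/63 ≈ 3.5911e+9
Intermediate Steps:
Q = -59000 (Q = -(-1180)*(-50) = -4*14750 = -59000)
s(Y, F) = -580/63 (s(Y, F) = -12 + 4*(132/189) = -12 + 4*(132*(1/189)) = -12 + 4*(44/63) = -12 + 176/63 = -580/63)
(-13172 - 47685)*(Q + s(145, 153)) = (-13172 - 47685)*(-59000 - 580/63) = -60857*(-3717580/63) = 226240766060/63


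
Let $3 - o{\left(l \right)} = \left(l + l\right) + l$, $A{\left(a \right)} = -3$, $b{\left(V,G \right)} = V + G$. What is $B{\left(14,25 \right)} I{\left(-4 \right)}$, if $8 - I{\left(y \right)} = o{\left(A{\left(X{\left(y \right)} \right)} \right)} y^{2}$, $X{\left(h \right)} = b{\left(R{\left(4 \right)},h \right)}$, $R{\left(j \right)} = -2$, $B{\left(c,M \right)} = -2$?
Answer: $368$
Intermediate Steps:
$b{\left(V,G \right)} = G + V$
$X{\left(h \right)} = -2 + h$ ($X{\left(h \right)} = h - 2 = -2 + h$)
$o{\left(l \right)} = 3 - 3 l$ ($o{\left(l \right)} = 3 - \left(\left(l + l\right) + l\right) = 3 - \left(2 l + l\right) = 3 - 3 l$)
$I{\left(y \right)} = 8 - 12 y^{2}$ ($I{\left(y \right)} = 8 - \left(3 - -9\right) y^{2} = 8 - \left(3 + 9\right) y^{2} = 8 - 12 y^{2}$)
$B{\left(14,25 \right)} I{\left(-4 \right)} = - 2 \left(8 - 12 \left(-4\right)^{2}\right) = - 2 \left(8 - 192\right) = \left(-2\right) \left(-184\right) = 368$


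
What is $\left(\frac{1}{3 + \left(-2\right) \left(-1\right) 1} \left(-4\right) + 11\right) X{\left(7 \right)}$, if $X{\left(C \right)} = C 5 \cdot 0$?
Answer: $0$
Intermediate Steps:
$X{\left(C \right)} = 0$ ($X{\left(C \right)} = 5 C 0 = 0$)
$\left(\frac{1}{3 + \left(-2\right) \left(-1\right) 1} \left(-4\right) + 11\right) X{\left(7 \right)} = \left(\frac{1}{3 + \left(-2\right) \left(-1\right) 1} \left(-4\right) + 11\right) 0 = \left(\frac{1}{3 + 2 \cdot 1} \left(-4\right) + 11\right) 0 = \left(\frac{1}{3 + 2} \left(-4\right) + 11\right) 0 = \left(\frac{1}{5} \left(-4\right) + 11\right) 0 = \left(- \frac{4}{5} + 11\right) 0 = \frac{51}{5} \cdot 0 = 0$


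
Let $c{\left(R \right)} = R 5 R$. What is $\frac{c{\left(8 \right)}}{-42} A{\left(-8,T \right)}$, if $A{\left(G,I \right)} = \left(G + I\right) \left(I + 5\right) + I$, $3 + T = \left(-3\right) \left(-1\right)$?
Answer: $\frac{6400}{21} \approx 304.76$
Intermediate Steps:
$T = 0$ ($T = -3 - -3 = -3 + 3 = 0$)
$A{\left(G,I \right)} = I + \left(5 + I\right) \left(G + I\right)$ ($A{\left(G,I \right)} = \left(G + I\right) \left(5 + I\right) + I = \left(5 + I\right) \left(G + I\right) + I = I + \left(5 + I\right) \left(G + I\right)$)
$c{\left(R \right)} = 5 R^{2}$ ($c{\left(R \right)} = 5 R R = 5 R^{2}$)
$\frac{c{\left(8 \right)}}{-42} A{\left(-8,T \right)} = \frac{5 \cdot 8^{2}}{-42} \left(0^{2} + 5 \left(-8\right) + 6 \cdot 0 - 0\right) = 5 \cdot 64 \left(- \frac{1}{42}\right) \left(0 - 40 + 0 + 0\right) = 320 \left(- \frac{1}{42}\right) \left(-40\right) = \left(- \frac{160}{21}\right) \left(-40\right) = \frac{6400}{21}$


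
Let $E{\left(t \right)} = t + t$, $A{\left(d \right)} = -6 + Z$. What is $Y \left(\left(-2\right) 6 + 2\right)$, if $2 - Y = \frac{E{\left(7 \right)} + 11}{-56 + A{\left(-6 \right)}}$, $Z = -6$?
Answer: $- \frac{805}{34} \approx -23.676$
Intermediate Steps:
$A{\left(d \right)} = -12$ ($A{\left(d \right)} = -6 - 6 = -12$)
$E{\left(t \right)} = 2 t$
$Y = \frac{161}{68}$ ($Y = 2 - \frac{2 \cdot 7 + 11}{-56 - 12} = 2 - \frac{14 + 11}{-68} = 2 - 25 \left(- \frac{1}{68}\right) = 2 - - \frac{25}{68} = 2 + \frac{25}{68} = \frac{161}{68} \approx 2.3676$)
$Y \left(\left(-2\right) 6 + 2\right) = \frac{161 \left(\left(-2\right) 6 + 2\right)}{68} = \frac{161 \left(-12 + 2\right)}{68} = \frac{161}{68} \left(-10\right) = - \frac{805}{34}$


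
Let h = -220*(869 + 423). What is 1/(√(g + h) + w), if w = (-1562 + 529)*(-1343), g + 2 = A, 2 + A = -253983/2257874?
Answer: 3132391499806/4345626884906751353 - I*√1449075064206365886/4345626884906751353 ≈ 7.2081e-7 - 2.7701e-10*I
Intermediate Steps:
h = -284240 (h = -220*1292 = -284240)
A = -4769731/2257874 (A = -2 - 253983/2257874 = -4769731/2257874 ≈ -2.1125)
g = -9285479/2257874 (g = -2 - 4769731/2257874 = -9285479/2257874 ≈ -4.1125)
w = 1387319 (w = -1033*(-1343) = 1387319)
1/(√(g + h) + w) = 1/(√(-9285479/2257874 - 284240) + 1387319) = 1/(√(-641787391239/2257874) + 1387319) = 1/(I*√1449075064206365886/2257874 + 1387319) = 1/(1387319 + I*√1449075064206365886/2257874)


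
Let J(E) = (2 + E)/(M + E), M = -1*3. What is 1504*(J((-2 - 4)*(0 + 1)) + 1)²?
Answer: 254176/81 ≈ 3138.0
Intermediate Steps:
M = -3
J(E) = (2 + E)/(-3 + E)
1504*(J((-2 - 4)*(0 + 1)) + 1)² = 1504*((2 + (-2 - 4)*(0 + 1))/(-3 + (-2 - 4)*(0 + 1)) + 1)² = 1504*((2 - 6*1)/(-3 - 6*1) + 1)² = 1504*((2 - 6)/(-3 - 6) + 1)² = 1504*(-4/(-9) + 1)² = 1504*(-⅑*(-4) + 1)² = 1504*(4/9 + 1)² = 1504*(13/9)² = 1504*(169/81) = 254176/81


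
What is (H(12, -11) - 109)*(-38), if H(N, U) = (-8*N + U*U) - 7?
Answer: 3458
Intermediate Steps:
H(N, U) = -7 + U² - 8*N (H(N, U) = (-8*N + U²) - 7 = (U² - 8*N) - 7 = -7 + U² - 8*N)
(H(12, -11) - 109)*(-38) = ((-7 + (-11)² - 8*12) - 109)*(-38) = ((-7 + 121 - 96) - 109)*(-38) = (18 - 109)*(-38) = -91*(-38) = 3458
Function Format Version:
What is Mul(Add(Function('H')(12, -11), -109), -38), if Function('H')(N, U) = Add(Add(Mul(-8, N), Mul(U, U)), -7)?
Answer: 3458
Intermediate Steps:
Function('H')(N, U) = Add(-7, Pow(U, 2), Mul(-8, N)) (Function('H')(N, U) = Add(Add(Mul(-8, N), Pow(U, 2)), -7) = Add(Add(Pow(U, 2), Mul(-8, N)), -7) = Add(-7, Pow(U, 2), Mul(-8, N)))
Mul(Add(Function('H')(12, -11), -109), -38) = Mul(Add(Add(-7, Pow(-11, 2), Mul(-8, 12)), -109), -38) = Mul(Add(Add(-7, 121, -96), -109), -38) = Mul(Add(18, -109), -38) = Mul(-91, -38) = 3458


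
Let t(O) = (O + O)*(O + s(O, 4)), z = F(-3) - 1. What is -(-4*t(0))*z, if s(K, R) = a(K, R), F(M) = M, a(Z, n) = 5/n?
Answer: 0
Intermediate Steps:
s(K, R) = 5/R
z = -4 (z = -3 - 1 = -4)
t(O) = 2*O*(5/4 + O) (t(O) = (O + O)*(O + 5/4) = (2*O)*(O + 5*(1/4)) = (2*O)*(O + 5/4) = (2*O)*(5/4 + O) = 2*O*(5/4 + O))
-(-4*t(0))*z = -(-2*0*(5 + 4*0))*(-4) = -(-2*0*(5 + 0))*(-4) = -(-2*0*5)*(-4) = -(-4*0)*(-4) = -0*(-4) = -1*0 = 0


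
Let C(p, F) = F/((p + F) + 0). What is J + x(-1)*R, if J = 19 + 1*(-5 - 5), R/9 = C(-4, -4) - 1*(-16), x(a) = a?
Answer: -279/2 ≈ -139.50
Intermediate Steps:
C(p, F) = F/(F + p) (C(p, F) = F/((F + p) + 0) = F/(F + p))
R = 297/2 (R = 9*(-4/(-4 - 4) - 1*(-16)) = 9*(-4/(-8) + 16) = 9*(-4*(-⅛) + 16) = 9*(½ + 16) = 9*(33/2) = 297/2 ≈ 148.50)
J = 9 (J = 19 + 1*(-10) = 19 - 10 = 9)
J + x(-1)*R = 9 - 1*297/2 = 9 - 297/2 = -279/2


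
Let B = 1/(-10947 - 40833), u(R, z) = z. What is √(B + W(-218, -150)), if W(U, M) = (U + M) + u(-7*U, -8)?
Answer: I*√252029842545/25890 ≈ 19.391*I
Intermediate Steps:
B = -1/51780 (B = 1/(-51780) = -1/51780 ≈ -1.9312e-5)
W(U, M) = -8 + M + U (W(U, M) = (U + M) - 8 = (M + U) - 8 = -8 + M + U)
√(B + W(-218, -150)) = √(-1/51780 + (-8 - 150 - 218)) = √(-1/51780 - 376) = √(-19469281/51780) = I*√252029842545/25890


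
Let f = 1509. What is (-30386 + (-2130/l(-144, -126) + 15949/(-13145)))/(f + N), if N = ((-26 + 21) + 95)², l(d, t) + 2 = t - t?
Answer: -385440494/126310305 ≈ -3.0515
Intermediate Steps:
l(d, t) = -2 (l(d, t) = -2 + (t - t) = -2 + 0 = -2)
N = 8100 (N = (-5 + 95)² = 90² = 8100)
(-30386 + (-2130/l(-144, -126) + 15949/(-13145)))/(f + N) = (-30386 + (-2130/(-2) + 15949/(-13145)))/(1509 + 8100) = (-30386 + (-2130*(-½) + 15949*(-1/13145)))/9609 = (-30386 + (1065 - 15949/13145))*(1/9609) = (-30386 + 13983476/13145)*(1/9609) = -385440494/13145*1/9609 = -385440494/126310305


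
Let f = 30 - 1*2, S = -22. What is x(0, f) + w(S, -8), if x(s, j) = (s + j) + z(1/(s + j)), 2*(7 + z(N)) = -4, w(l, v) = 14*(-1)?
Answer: 5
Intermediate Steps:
w(l, v) = -14
z(N) = -9 (z(N) = -7 + (½)*(-4) = -7 - 2 = -9)
f = 28 (f = 30 - 2 = 28)
x(s, j) = -9 + j + s (x(s, j) = (s + j) - 9 = (j + s) - 9 = -9 + j + s)
x(0, f) + w(S, -8) = (-9 + 28 + 0) - 14 = 19 - 14 = 5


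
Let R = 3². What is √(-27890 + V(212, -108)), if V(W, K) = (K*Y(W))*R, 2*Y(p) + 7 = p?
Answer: 4*I*√7970 ≈ 357.1*I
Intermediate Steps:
Y(p) = -7/2 + p/2
R = 9
V(W, K) = 9*K*(-7/2 + W/2) (V(W, K) = (K*(-7/2 + W/2))*9 = 9*K*(-7/2 + W/2))
√(-27890 + V(212, -108)) = √(-27890 + (9/2)*(-108)*(-7 + 212)) = √(-27890 + (9/2)*(-108)*205) = √(-27890 - 99630) = √(-127520) = 4*I*√7970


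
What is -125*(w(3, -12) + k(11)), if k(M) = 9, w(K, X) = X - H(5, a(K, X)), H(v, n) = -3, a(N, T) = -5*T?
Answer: 0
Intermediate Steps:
w(K, X) = 3 + X (w(K, X) = X - 1*(-3) = X + 3 = 3 + X)
-125*(w(3, -12) + k(11)) = -125*((3 - 12) + 9) = -125*(-9 + 9) = -125*0 = 0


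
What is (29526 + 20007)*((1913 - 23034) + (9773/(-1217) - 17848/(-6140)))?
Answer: -1954849851893268/1868095 ≈ -1.0464e+9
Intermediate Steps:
(29526 + 20007)*((1913 - 23034) + (9773/(-1217) - 17848/(-6140))) = 49533*(-21121 + (9773*(-1/1217) - 17848*(-1/6140))) = 49533*(-21121 + (-9773/1217 + 4462/1535)) = 49533*(-21121 - 9571301/1868095) = 49533*(-39465605796/1868095) = -1954849851893268/1868095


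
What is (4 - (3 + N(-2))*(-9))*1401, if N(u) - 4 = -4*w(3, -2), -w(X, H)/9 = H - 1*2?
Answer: -1721829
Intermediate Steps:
w(X, H) = 18 - 9*H (w(X, H) = -9*(H - 1*2) = -9*(H - 2) = -9*(-2 + H) = 18 - 9*H)
N(u) = -140 (N(u) = 4 - 4*(18 - 9*(-2)) = 4 - 4*(18 + 18) = 4 - 4*36 = 4 - 144 = -140)
(4 - (3 + N(-2))*(-9))*1401 = (4 - (3 - 140)*(-9))*1401 = (4 - (-137)*(-9))*1401 = (4 - 1*1233)*1401 = (4 - 1233)*1401 = -1229*1401 = -1721829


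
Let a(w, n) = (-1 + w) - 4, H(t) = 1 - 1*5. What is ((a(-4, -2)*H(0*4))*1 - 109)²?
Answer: 5329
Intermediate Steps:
H(t) = -4 (H(t) = 1 - 5 = -4)
a(w, n) = -5 + w
((a(-4, -2)*H(0*4))*1 - 109)² = (((-5 - 4)*(-4))*1 - 109)² = (-9*(-4)*1 - 109)² = (36*1 - 109)² = (36 - 109)² = (-73)² = 5329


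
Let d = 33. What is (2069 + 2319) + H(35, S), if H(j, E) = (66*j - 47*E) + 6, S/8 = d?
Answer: -5704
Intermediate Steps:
S = 264 (S = 8*33 = 264)
H(j, E) = 6 - 47*E + 66*j (H(j, E) = (-47*E + 66*j) + 6 = 6 - 47*E + 66*j)
(2069 + 2319) + H(35, S) = (2069 + 2319) + (6 - 47*264 + 66*35) = 4388 + (6 - 12408 + 2310) = 4388 - 10092 = -5704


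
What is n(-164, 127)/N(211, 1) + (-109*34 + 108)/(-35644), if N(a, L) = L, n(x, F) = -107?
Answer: -272165/2546 ≈ -106.90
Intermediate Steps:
n(-164, 127)/N(211, 1) + (-109*34 + 108)/(-35644) = -107/1 + (-109*34 + 108)/(-35644) = -107*1 + (-3706 + 108)*(-1/35644) = -107 - 3598*(-1/35644) = -107 + 257/2546 = -272165/2546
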